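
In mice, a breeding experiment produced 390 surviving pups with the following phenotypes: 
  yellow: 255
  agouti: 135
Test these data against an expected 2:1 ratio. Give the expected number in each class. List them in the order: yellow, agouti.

260, 130

Under the 2:1 hypothesis (Σ ratio = 3, N = 390):
  yellow: 390 × 2/3 = 260
  agouti: 390 × 1/3 = 130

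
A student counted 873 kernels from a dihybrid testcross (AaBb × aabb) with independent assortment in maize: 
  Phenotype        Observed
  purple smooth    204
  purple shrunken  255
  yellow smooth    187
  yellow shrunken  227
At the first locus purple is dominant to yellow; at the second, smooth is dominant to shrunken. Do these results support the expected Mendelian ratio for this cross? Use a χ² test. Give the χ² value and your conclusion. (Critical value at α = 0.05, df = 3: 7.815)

11.944; not consistent

A dihybrid testcross with independent assortment gives a 1:1:1:1 ratio.
The 1:1:1:1 ratio has 4 parts, so with N = 873 the expected counts are:
  purple smooth: 873 × 1/4 = 218.25
  purple shrunken: 873 × 1/4 = 218.25
  yellow smooth: 873 × 1/4 = 218.25
  yellow shrunken: 873 × 1/4 = 218.25
χ² = Σ (O − E)² / E
  purple smooth: (204 − 218.25)² / 218.25 = 0.9304
  purple shrunken: (255 − 218.25)² / 218.25 = 6.1881
  yellow smooth: (187 − 218.25)² / 218.25 = 4.4745
  yellow shrunken: (227 − 218.25)² / 218.25 = 0.3508
χ² = 0.9304 + 6.1881 + 4.4745 + 0.3508 = 11.9438 ≈ 11.944
Degrees of freedom = 4 − 1 = 3; critical value at α = 0.05 is 7.815.
Since 11.944 > 7.815, we reject the null hypothesis — the data do not fit the 1:1:1:1 ratio.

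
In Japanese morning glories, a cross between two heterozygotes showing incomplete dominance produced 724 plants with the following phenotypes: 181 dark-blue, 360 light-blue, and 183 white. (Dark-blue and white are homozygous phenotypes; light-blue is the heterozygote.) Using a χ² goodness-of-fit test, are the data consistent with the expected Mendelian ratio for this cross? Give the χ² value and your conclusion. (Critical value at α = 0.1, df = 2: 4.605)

With incomplete dominance, a heterozygote × heterozygote cross gives a 1:2:1 phenotypic ratio.
The 1:2:1 ratio has 4 parts, so with N = 724 the expected counts are:
  dark-blue: 724 × 1/4 = 181
  light-blue: 724 × 2/4 = 362
  white: 724 × 1/4 = 181
χ² = Σ (O − E)² / E
  dark-blue: (181 − 181)² / 181 = 0.0000
  light-blue: (360 − 362)² / 362 = 0.0110
  white: (183 − 181)² / 181 = 0.0221
χ² = 0.0000 + 0.0110 + 0.0221 = 0.0331 ≈ 0.033
Degrees of freedom = 3 − 1 = 2; critical value at α = 0.1 is 4.605.
Since 0.033 < 4.605, we fail to reject the null hypothesis — the data are consistent with the 1:2:1 ratio.

0.033; consistent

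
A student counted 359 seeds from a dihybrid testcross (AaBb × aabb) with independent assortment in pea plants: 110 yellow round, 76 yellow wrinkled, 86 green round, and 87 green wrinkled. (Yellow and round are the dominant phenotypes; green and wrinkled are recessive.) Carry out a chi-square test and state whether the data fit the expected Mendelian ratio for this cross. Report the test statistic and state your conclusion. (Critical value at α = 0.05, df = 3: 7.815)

A dihybrid testcross with independent assortment gives a 1:1:1:1 ratio.
Under the 1:1:1:1 hypothesis (Σ ratio = 4, N = 359):
  yellow round: 359 × 1/4 = 89.75
  yellow wrinkled: 359 × 1/4 = 89.75
  green round: 359 × 1/4 = 89.75
  green wrinkled: 359 × 1/4 = 89.75
χ² = Σ (O − E)² / E
  yellow round: (110 − 89.75)² / 89.75 = 4.5689
  yellow wrinkled: (76 − 89.75)² / 89.75 = 2.1065
  green round: (86 − 89.75)² / 89.75 = 0.1567
  green wrinkled: (87 − 89.75)² / 89.75 = 0.0843
χ² = 4.5689 + 2.1065 + 0.1567 + 0.0843 = 6.9164 ≈ 6.916
Degrees of freedom = 4 − 1 = 3; critical value at α = 0.05 is 7.815.
Since 6.916 < 7.815, we fail to reject the null hypothesis — the data are consistent with the 1:1:1:1 ratio.

6.916; consistent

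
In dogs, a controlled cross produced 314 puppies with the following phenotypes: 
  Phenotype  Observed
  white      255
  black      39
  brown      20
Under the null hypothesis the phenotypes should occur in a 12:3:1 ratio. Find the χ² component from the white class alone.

1.615

The 12:3:1 ratio has 16 parts, so with N = 314 the expected counts are:
  white: 314 × 12/16 = 235.5
  black: 314 × 3/16 = 58.875
  brown: 314 × 1/16 = 19.625
Contribution of white: (255 − 235.5)² / 235.5 = 1.6146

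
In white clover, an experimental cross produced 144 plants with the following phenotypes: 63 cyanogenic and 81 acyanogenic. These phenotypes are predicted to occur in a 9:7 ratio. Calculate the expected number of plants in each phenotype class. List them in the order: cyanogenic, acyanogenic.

81, 63

Total ratio parts = 16. Expected numbers out of 144:
  cyanogenic: 144 × 9/16 = 81
  acyanogenic: 144 × 7/16 = 63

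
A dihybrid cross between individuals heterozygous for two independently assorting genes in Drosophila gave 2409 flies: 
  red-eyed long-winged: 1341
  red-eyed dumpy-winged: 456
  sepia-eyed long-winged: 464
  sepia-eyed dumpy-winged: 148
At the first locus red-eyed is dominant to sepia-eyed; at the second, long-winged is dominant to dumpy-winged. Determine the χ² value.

A dihybrid F₂ with independent assortment and complete dominance at both loci gives a 9:3:3:1 phenotypic ratio.
Expected counts for N = 2409 under a 9:3:3:1 ratio (total parts = 16):
  red-eyed long-winged: 2409 × 9/16 = 1355.0625
  red-eyed dumpy-winged: 2409 × 3/16 = 451.6875
  sepia-eyed long-winged: 2409 × 3/16 = 451.6875
  sepia-eyed dumpy-winged: 2409 × 1/16 = 150.5625
χ² = Σ (O − E)² / E
  red-eyed long-winged: (1341 − 1355.0625)² / 1355.0625 = 0.1459
  red-eyed dumpy-winged: (456 − 451.6875)² / 451.6875 = 0.0412
  sepia-eyed long-winged: (464 − 451.6875)² / 451.6875 = 0.3356
  sepia-eyed dumpy-winged: (148 − 150.5625)² / 150.5625 = 0.0436
χ² = 0.1459 + 0.0412 + 0.3356 + 0.0436 = 0.5663 ≈ 0.566

0.566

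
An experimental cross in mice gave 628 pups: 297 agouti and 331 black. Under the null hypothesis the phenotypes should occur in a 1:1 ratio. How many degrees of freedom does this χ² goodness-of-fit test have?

1

A goodness-of-fit test with 2 phenotype classes has df = 2 − 1 = 1.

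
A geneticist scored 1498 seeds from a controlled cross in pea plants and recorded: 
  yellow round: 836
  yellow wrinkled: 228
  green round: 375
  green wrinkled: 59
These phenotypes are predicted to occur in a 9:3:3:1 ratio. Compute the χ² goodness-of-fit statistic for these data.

Under the 9:3:3:1 hypothesis (Σ ratio = 16, N = 1498):
  yellow round: 1498 × 9/16 = 842.625
  yellow wrinkled: 1498 × 3/16 = 280.875
  green round: 1498 × 3/16 = 280.875
  green wrinkled: 1498 × 1/16 = 93.625
χ² = Σ (O − E)² / E
  yellow round: (836 − 842.625)² / 842.625 = 0.0521
  yellow wrinkled: (228 − 280.875)² / 280.875 = 9.9538
  green round: (375 − 280.875)² / 280.875 = 31.5426
  green wrinkled: (59 − 93.625)² / 93.625 = 12.8052
χ² = 0.0521 + 9.9538 + 31.5426 + 12.8052 = 54.3537 ≈ 54.354

54.354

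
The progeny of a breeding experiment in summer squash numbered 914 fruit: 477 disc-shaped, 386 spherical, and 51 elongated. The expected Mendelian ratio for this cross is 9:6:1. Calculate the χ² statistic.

Expected counts for N = 914 under a 9:6:1 ratio (total parts = 16):
  disc-shaped: 914 × 9/16 = 514.125
  spherical: 914 × 6/16 = 342.75
  elongated: 914 × 1/16 = 57.125
χ² = Σ (O − E)² / E
  disc-shaped: (477 − 514.125)² / 514.125 = 2.6808
  spherical: (386 − 342.75)² / 342.75 = 5.4575
  elongated: (51 − 57.125)² / 57.125 = 0.6567
χ² = 2.6808 + 5.4575 + 0.6567 = 8.795

8.795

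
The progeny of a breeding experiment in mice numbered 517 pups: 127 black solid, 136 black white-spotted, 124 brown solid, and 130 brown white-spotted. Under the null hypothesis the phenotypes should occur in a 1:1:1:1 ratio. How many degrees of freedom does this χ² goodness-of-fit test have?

3

A goodness-of-fit test with 4 phenotype classes has df = 4 − 1 = 3.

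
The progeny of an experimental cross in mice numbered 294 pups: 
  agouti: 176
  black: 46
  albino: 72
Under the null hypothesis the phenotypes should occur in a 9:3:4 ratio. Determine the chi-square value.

Expected counts for N = 294 under a 9:3:4 ratio (total parts = 16):
  agouti: 294 × 9/16 = 165.375
  black: 294 × 3/16 = 55.125
  albino: 294 × 4/16 = 73.5
χ² = Σ (O − E)² / E
  agouti: (176 − 165.375)² / 165.375 = 0.6826
  black: (46 − 55.125)² / 55.125 = 1.5105
  albino: (72 − 73.5)² / 73.5 = 0.0306
χ² = 0.6826 + 1.5105 + 0.0306 = 2.2237 ≈ 2.224

2.224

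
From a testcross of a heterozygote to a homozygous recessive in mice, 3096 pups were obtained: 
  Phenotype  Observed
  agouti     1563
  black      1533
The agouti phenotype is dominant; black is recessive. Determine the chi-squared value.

0.291

A testcross of a heterozygote (Aa × aa) gives a 1:1 phenotypic ratio.
Total ratio parts = 2. Expected numbers out of 3096:
  agouti: 3096 × 1/2 = 1548
  black: 3096 × 1/2 = 1548
χ² = Σ (O − E)² / E
  agouti: (1563 − 1548)² / 1548 = 0.1453
  black: (1533 − 1548)² / 1548 = 0.1453
χ² = 0.1453 + 0.1453 = 0.2906 ≈ 0.291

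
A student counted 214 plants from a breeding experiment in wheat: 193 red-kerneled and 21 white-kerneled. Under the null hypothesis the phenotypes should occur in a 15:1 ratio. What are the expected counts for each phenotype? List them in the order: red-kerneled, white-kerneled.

200.625, 13.375

The 15:1 ratio has 16 parts, so with N = 214 the expected counts are:
  red-kerneled: 214 × 15/16 = 200.625
  white-kerneled: 214 × 1/16 = 13.375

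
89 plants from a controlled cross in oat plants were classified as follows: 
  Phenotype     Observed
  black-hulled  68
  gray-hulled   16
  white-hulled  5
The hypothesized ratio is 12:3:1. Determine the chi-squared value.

0.109

Under the 12:3:1 hypothesis (Σ ratio = 16, N = 89):
  black-hulled: 89 × 12/16 = 66.75
  gray-hulled: 89 × 3/16 = 16.6875
  white-hulled: 89 × 1/16 = 5.5625
χ² = Σ (O − E)² / E
  black-hulled: (68 − 66.75)² / 66.75 = 0.0234
  gray-hulled: (16 − 16.6875)² / 16.6875 = 0.0283
  white-hulled: (5 − 5.5625)² / 5.5625 = 0.0569
χ² = 0.0234 + 0.0283 + 0.0569 = 0.1086 ≈ 0.109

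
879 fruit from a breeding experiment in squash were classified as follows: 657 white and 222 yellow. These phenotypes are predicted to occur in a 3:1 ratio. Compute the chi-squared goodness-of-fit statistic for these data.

Total ratio parts = 4. Expected numbers out of 879:
  white: 879 × 3/4 = 659.25
  yellow: 879 × 1/4 = 219.75
χ² = Σ (O − E)² / E
  white: (657 − 659.25)² / 659.25 = 0.0077
  yellow: (222 − 219.75)² / 219.75 = 0.0230
χ² = 0.0077 + 0.0230 = 0.0307 ≈ 0.031

0.031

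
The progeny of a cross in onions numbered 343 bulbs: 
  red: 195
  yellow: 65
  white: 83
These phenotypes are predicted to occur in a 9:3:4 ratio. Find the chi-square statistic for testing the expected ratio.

Under the 9:3:4 hypothesis (Σ ratio = 16, N = 343):
  red: 343 × 9/16 = 192.9375
  yellow: 343 × 3/16 = 64.3125
  white: 343 × 4/16 = 85.75
χ² = Σ (O − E)² / E
  red: (195 − 192.9375)² / 192.9375 = 0.0220
  yellow: (65 − 64.3125)² / 64.3125 = 0.0073
  white: (83 − 85.75)² / 85.75 = 0.0882
χ² = 0.0220 + 0.0073 + 0.0882 = 0.1175 ≈ 0.118

0.118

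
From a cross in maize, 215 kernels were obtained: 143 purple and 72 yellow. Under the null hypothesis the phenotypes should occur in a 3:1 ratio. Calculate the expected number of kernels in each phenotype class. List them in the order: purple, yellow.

161.25, 53.75

Total ratio parts = 4. Expected numbers out of 215:
  purple: 215 × 3/4 = 161.25
  yellow: 215 × 1/4 = 53.75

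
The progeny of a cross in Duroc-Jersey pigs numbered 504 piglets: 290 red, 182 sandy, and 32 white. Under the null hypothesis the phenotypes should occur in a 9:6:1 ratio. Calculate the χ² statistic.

0.416

Total ratio parts = 16. Expected numbers out of 504:
  red: 504 × 9/16 = 283.5
  sandy: 504 × 6/16 = 189
  white: 504 × 1/16 = 31.5
χ² = Σ (O − E)² / E
  red: (290 − 283.5)² / 283.5 = 0.1490
  sandy: (182 − 189)² / 189 = 0.2593
  white: (32 − 31.5)² / 31.5 = 0.0079
χ² = 0.1490 + 0.2593 + 0.0079 = 0.4162 ≈ 0.416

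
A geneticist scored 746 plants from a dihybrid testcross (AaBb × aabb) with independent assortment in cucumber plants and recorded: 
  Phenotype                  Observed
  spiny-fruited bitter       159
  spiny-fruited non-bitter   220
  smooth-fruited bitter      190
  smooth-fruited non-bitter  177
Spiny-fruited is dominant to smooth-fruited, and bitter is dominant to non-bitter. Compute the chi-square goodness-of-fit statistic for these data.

A dihybrid testcross with independent assortment gives a 1:1:1:1 ratio.
Under the 1:1:1:1 hypothesis (Σ ratio = 4, N = 746):
  spiny-fruited bitter: 746 × 1/4 = 186.5
  spiny-fruited non-bitter: 746 × 1/4 = 186.5
  smooth-fruited bitter: 746 × 1/4 = 186.5
  smooth-fruited non-bitter: 746 × 1/4 = 186.5
χ² = Σ (O − E)² / E
  spiny-fruited bitter: (159 − 186.5)² / 186.5 = 4.0550
  spiny-fruited non-bitter: (220 − 186.5)² / 186.5 = 6.0174
  smooth-fruited bitter: (190 − 186.5)² / 186.5 = 0.0657
  smooth-fruited non-bitter: (177 − 186.5)² / 186.5 = 0.4839
χ² = 4.0550 + 6.0174 + 0.0657 + 0.4839 = 10.622

10.622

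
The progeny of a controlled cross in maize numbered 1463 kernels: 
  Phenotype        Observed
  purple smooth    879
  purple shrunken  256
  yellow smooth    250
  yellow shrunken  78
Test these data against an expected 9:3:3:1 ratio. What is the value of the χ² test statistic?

9.171

Expected counts for N = 1463 under a 9:3:3:1 ratio (total parts = 16):
  purple smooth: 1463 × 9/16 = 822.9375
  purple shrunken: 1463 × 3/16 = 274.3125
  yellow smooth: 1463 × 3/16 = 274.3125
  yellow shrunken: 1463 × 1/16 = 91.4375
χ² = Σ (O − E)² / E
  purple smooth: (879 − 822.9375)² / 822.9375 = 3.8192
  purple shrunken: (256 − 274.3125)² / 274.3125 = 1.2225
  yellow smooth: (250 − 274.3125)² / 274.3125 = 2.1548
  yellow shrunken: (78 − 91.4375)² / 91.4375 = 1.9748
χ² = 3.8192 + 1.2225 + 2.1548 + 1.9748 = 9.1713 ≈ 9.171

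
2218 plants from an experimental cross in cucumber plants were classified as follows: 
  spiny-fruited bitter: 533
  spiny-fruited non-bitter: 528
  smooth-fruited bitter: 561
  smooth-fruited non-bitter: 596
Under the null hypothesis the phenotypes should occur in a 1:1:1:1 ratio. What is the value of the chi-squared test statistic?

Expected counts for N = 2218 under a 1:1:1:1 ratio (total parts = 4):
  spiny-fruited bitter: 2218 × 1/4 = 554.5
  spiny-fruited non-bitter: 2218 × 1/4 = 554.5
  smooth-fruited bitter: 2218 × 1/4 = 554.5
  smooth-fruited non-bitter: 2218 × 1/4 = 554.5
χ² = Σ (O − E)² / E
  spiny-fruited bitter: (533 − 554.5)² / 554.5 = 0.8336
  spiny-fruited non-bitter: (528 − 554.5)² / 554.5 = 1.2665
  smooth-fruited bitter: (561 − 554.5)² / 554.5 = 0.0762
  smooth-fruited non-bitter: (596 − 554.5)² / 554.5 = 3.1060
χ² = 0.8336 + 1.2665 + 0.0762 + 3.1060 = 5.2823 ≈ 5.282

5.282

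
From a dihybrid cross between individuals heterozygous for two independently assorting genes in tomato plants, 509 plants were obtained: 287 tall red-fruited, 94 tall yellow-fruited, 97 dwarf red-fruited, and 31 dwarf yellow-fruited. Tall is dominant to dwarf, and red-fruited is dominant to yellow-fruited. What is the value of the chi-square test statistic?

0.070

A dihybrid F₂ with independent assortment and complete dominance at both loci gives a 9:3:3:1 phenotypic ratio.
The 9:3:3:1 ratio has 16 parts, so with N = 509 the expected counts are:
  tall red-fruited: 509 × 9/16 = 286.3125
  tall yellow-fruited: 509 × 3/16 = 95.4375
  dwarf red-fruited: 509 × 3/16 = 95.4375
  dwarf yellow-fruited: 509 × 1/16 = 31.8125
χ² = Σ (O − E)² / E
  tall red-fruited: (287 − 286.3125)² / 286.3125 = 0.0017
  tall yellow-fruited: (94 − 95.4375)² / 95.4375 = 0.0217
  dwarf red-fruited: (97 − 95.4375)² / 95.4375 = 0.0256
  dwarf yellow-fruited: (31 − 31.8125)² / 31.8125 = 0.0208
χ² = 0.0017 + 0.0217 + 0.0256 + 0.0208 = 0.0698 ≈ 0.070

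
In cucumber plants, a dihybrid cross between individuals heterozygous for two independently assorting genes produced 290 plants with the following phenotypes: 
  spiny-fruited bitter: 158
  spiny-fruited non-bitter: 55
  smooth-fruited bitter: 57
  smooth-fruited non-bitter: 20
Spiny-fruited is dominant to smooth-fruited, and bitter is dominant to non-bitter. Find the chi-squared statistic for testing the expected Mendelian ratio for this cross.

A dihybrid F₂ with independent assortment and complete dominance at both loci gives a 9:3:3:1 phenotypic ratio.
Expected counts for N = 290 under a 9:3:3:1 ratio (total parts = 16):
  spiny-fruited bitter: 290 × 9/16 = 163.125
  spiny-fruited non-bitter: 290 × 3/16 = 54.375
  smooth-fruited bitter: 290 × 3/16 = 54.375
  smooth-fruited non-bitter: 290 × 1/16 = 18.125
χ² = Σ (O − E)² / E
  spiny-fruited bitter: (158 − 163.125)² / 163.125 = 0.1610
  spiny-fruited non-bitter: (55 − 54.375)² / 54.375 = 0.0072
  smooth-fruited bitter: (57 − 54.375)² / 54.375 = 0.1267
  smooth-fruited non-bitter: (20 − 18.125)² / 18.125 = 0.1940
χ² = 0.1610 + 0.0072 + 0.1267 + 0.1940 = 0.4889 ≈ 0.489

0.489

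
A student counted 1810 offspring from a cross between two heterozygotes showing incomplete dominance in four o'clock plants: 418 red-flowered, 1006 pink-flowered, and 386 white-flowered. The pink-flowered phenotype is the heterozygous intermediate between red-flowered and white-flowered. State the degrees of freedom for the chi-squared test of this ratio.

2

With incomplete dominance, a heterozygote × heterozygote cross gives a 1:2:1 phenotypic ratio.
A goodness-of-fit test with 3 phenotype classes has df = 3 − 1 = 2.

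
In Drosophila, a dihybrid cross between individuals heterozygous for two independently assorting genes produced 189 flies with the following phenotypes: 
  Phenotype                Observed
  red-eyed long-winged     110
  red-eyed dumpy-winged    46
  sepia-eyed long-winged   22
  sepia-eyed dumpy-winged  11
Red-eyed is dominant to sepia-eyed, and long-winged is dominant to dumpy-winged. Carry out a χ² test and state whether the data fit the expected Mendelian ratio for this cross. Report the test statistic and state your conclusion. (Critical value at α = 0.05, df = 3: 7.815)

A dihybrid F₂ with independent assortment and complete dominance at both loci gives a 9:3:3:1 phenotypic ratio.
The 9:3:3:1 ratio has 16 parts, so with N = 189 the expected counts are:
  red-eyed long-winged: 189 × 9/16 = 106.3125
  red-eyed dumpy-winged: 189 × 3/16 = 35.4375
  sepia-eyed long-winged: 189 × 3/16 = 35.4375
  sepia-eyed dumpy-winged: 189 × 1/16 = 11.8125
χ² = Σ (O − E)² / E
  red-eyed long-winged: (110 − 106.3125)² / 106.3125 = 0.1279
  red-eyed dumpy-winged: (46 − 35.4375)² / 35.4375 = 3.1483
  sepia-eyed long-winged: (22 − 35.4375)² / 35.4375 = 5.0953
  sepia-eyed dumpy-winged: (11 − 11.8125)² / 11.8125 = 0.0559
χ² = 0.1279 + 3.1483 + 5.0953 + 0.0559 = 8.4274 ≈ 8.427
Degrees of freedom = 4 − 1 = 3; critical value at α = 0.05 is 7.815.
Since 8.427 > 7.815, we reject the null hypothesis — the data do not fit the 9:3:3:1 ratio.

8.427; not consistent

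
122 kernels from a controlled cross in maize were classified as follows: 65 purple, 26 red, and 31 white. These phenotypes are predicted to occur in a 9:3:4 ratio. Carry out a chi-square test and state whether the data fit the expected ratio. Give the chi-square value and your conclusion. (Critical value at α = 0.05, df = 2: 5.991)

0.627; consistent

Expected counts for N = 122 under a 9:3:4 ratio (total parts = 16):
  purple: 122 × 9/16 = 68.625
  red: 122 × 3/16 = 22.875
  white: 122 × 4/16 = 30.5
χ² = Σ (O − E)² / E
  purple: (65 − 68.625)² / 68.625 = 0.1915
  red: (26 − 22.875)² / 22.875 = 0.4269
  white: (31 − 30.5)² / 30.5 = 0.0082
χ² = 0.1915 + 0.4269 + 0.0082 = 0.6266 ≈ 0.627
Degrees of freedom = 3 − 1 = 2; critical value at α = 0.05 is 5.991.
Since 0.627 < 5.991, we fail to reject the null hypothesis — the data are consistent with the 9:3:4 ratio.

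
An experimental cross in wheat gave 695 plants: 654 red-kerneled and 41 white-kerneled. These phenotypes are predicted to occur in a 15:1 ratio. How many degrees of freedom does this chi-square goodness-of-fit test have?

A goodness-of-fit test with 2 phenotype classes has df = 2 − 1 = 1.

1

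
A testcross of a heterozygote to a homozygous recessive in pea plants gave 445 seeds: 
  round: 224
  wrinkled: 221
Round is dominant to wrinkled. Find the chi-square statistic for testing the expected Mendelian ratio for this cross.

0.020

A testcross of a heterozygote (Aa × aa) gives a 1:1 phenotypic ratio.
Expected counts for N = 445 under a 1:1 ratio (total parts = 2):
  round: 445 × 1/2 = 222.5
  wrinkled: 445 × 1/2 = 222.5
χ² = Σ (O − E)² / E
  round: (224 − 222.5)² / 222.5 = 0.0101
  wrinkled: (221 − 222.5)² / 222.5 = 0.0101
χ² = 0.0101 + 0.0101 = 0.0202 ≈ 0.020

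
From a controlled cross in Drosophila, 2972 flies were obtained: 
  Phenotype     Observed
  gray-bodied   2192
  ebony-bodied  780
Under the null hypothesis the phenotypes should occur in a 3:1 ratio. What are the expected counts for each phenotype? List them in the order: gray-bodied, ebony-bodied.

2229, 743

The 3:1 ratio has 4 parts, so with N = 2972 the expected counts are:
  gray-bodied: 2972 × 3/4 = 2229
  ebony-bodied: 2972 × 1/4 = 743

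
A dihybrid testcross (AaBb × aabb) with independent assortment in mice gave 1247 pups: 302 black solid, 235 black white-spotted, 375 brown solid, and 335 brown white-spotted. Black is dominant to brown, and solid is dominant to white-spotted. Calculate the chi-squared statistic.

A dihybrid testcross with independent assortment gives a 1:1:1:1 ratio.
Total ratio parts = 4. Expected numbers out of 1247:
  black solid: 1247 × 1/4 = 311.75
  black white-spotted: 1247 × 1/4 = 311.75
  brown solid: 1247 × 1/4 = 311.75
  brown white-spotted: 1247 × 1/4 = 311.75
χ² = Σ (O − E)² / E
  black solid: (302 − 311.75)² / 311.75 = 0.3049
  black white-spotted: (235 − 311.75)² / 311.75 = 18.8951
  brown solid: (375 − 311.75)² / 311.75 = 12.8326
  brown white-spotted: (335 − 311.75)² / 311.75 = 1.7340
χ² = 0.3049 + 18.8951 + 12.8326 + 1.7340 = 33.7666 ≈ 33.767

33.767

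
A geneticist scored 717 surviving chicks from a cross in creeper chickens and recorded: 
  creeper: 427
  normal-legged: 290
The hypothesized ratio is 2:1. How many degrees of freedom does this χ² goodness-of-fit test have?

A goodness-of-fit test with 2 phenotype classes has df = 2 − 1 = 1.

1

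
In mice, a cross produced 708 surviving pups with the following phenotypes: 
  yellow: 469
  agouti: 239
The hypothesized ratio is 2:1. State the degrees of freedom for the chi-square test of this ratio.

A goodness-of-fit test with 2 phenotype classes has df = 2 − 1 = 1.

1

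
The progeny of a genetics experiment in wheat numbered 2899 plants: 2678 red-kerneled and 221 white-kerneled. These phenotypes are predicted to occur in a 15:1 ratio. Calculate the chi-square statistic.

9.331

Total ratio parts = 16. Expected numbers out of 2899:
  red-kerneled: 2899 × 15/16 = 2717.8125
  white-kerneled: 2899 × 1/16 = 181.1875
χ² = Σ (O − E)² / E
  red-kerneled: (2678 − 2717.8125)² / 2717.8125 = 0.5832
  white-kerneled: (221 − 181.1875)² / 181.1875 = 8.7480
χ² = 0.5832 + 8.7480 = 9.3312 ≈ 9.331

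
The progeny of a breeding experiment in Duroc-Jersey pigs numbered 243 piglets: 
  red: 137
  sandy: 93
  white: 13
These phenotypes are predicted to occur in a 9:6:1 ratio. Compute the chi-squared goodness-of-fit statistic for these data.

0.354

Under the 9:6:1 hypothesis (Σ ratio = 16, N = 243):
  red: 243 × 9/16 = 136.6875
  sandy: 243 × 6/16 = 91.125
  white: 243 × 1/16 = 15.1875
χ² = Σ (O − E)² / E
  red: (137 − 136.6875)² / 136.6875 = 0.0007
  sandy: (93 − 91.125)² / 91.125 = 0.0386
  white: (13 − 15.1875)² / 15.1875 = 0.3151
χ² = 0.0007 + 0.0386 + 0.3151 = 0.3544 ≈ 0.354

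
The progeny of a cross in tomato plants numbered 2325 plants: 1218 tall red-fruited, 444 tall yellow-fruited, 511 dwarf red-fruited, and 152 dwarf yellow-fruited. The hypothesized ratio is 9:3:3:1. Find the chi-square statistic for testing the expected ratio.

Under the 9:3:3:1 hypothesis (Σ ratio = 16, N = 2325):
  tall red-fruited: 2325 × 9/16 = 1307.8125
  tall yellow-fruited: 2325 × 3/16 = 435.9375
  dwarf red-fruited: 2325 × 3/16 = 435.9375
  dwarf yellow-fruited: 2325 × 1/16 = 145.3125
χ² = Σ (O − E)² / E
  tall red-fruited: (1218 − 1307.8125)² / 1307.8125 = 6.1678
  tall yellow-fruited: (444 − 435.9375)² / 435.9375 = 0.1491
  dwarf red-fruited: (511 − 435.9375)² / 435.9375 = 12.9247
  dwarf yellow-fruited: (152 − 145.3125)² / 145.3125 = 0.3078
χ² = 6.1678 + 0.1491 + 12.9247 + 0.3078 = 19.5494 ≈ 19.549

19.549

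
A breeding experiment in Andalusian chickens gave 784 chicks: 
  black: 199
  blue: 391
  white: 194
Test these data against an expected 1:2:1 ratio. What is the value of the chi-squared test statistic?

Total ratio parts = 4. Expected numbers out of 784:
  black: 784 × 1/4 = 196
  blue: 784 × 2/4 = 392
  white: 784 × 1/4 = 196
χ² = Σ (O − E)² / E
  black: (199 − 196)² / 196 = 0.0459
  blue: (391 − 392)² / 392 = 0.0026
  white: (194 − 196)² / 196 = 0.0204
χ² = 0.0459 + 0.0026 + 0.0204 = 0.0689 ≈ 0.069

0.069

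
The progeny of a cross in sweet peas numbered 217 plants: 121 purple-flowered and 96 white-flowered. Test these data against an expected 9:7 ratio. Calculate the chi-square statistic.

Total ratio parts = 16. Expected numbers out of 217:
  purple-flowered: 217 × 9/16 = 122.0625
  white-flowered: 217 × 7/16 = 94.9375
χ² = Σ (O − E)² / E
  purple-flowered: (121 − 122.0625)² / 122.0625 = 0.0092
  white-flowered: (96 − 94.9375)² / 94.9375 = 0.0119
χ² = 0.0092 + 0.0119 = 0.0211 ≈ 0.021

0.021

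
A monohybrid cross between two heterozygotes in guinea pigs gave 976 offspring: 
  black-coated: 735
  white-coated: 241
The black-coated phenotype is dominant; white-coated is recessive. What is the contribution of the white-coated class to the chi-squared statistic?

For a monohybrid cross between heterozygotes with complete dominance, the expected phenotypic ratio is 3:1.
Expected counts for N = 976 under a 3:1 ratio (total parts = 4):
  black-coated: 976 × 3/4 = 732
  white-coated: 976 × 1/4 = 244
Contribution of white-coated: (241 − 244)² / 244 = 0.0369

0.037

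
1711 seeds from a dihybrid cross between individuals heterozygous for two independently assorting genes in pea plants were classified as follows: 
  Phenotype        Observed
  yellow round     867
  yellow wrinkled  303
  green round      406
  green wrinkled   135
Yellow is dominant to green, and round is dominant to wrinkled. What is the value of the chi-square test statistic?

40.437

A dihybrid F₂ with independent assortment and complete dominance at both loci gives a 9:3:3:1 phenotypic ratio.
Under the 9:3:3:1 hypothesis (Σ ratio = 16, N = 1711):
  yellow round: 1711 × 9/16 = 962.4375
  yellow wrinkled: 1711 × 3/16 = 320.8125
  green round: 1711 × 3/16 = 320.8125
  green wrinkled: 1711 × 1/16 = 106.9375
χ² = Σ (O − E)² / E
  yellow round: (867 − 962.4375)² / 962.4375 = 9.4638
  yellow wrinkled: (303 − 320.8125)² / 320.8125 = 0.9890
  green round: (406 − 320.8125)² / 320.8125 = 22.6204
  green wrinkled: (135 − 106.9375)² / 106.9375 = 7.3642
χ² = 9.4638 + 0.9890 + 22.6204 + 7.3642 = 40.4374 ≈ 40.437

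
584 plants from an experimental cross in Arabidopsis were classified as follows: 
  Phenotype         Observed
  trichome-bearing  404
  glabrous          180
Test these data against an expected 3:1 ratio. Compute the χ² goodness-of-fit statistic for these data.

10.557

Expected counts for N = 584 under a 3:1 ratio (total parts = 4):
  trichome-bearing: 584 × 3/4 = 438
  glabrous: 584 × 1/4 = 146
χ² = Σ (O − E)² / E
  trichome-bearing: (404 − 438)² / 438 = 2.6393
  glabrous: (180 − 146)² / 146 = 7.9178
χ² = 2.6393 + 7.9178 = 10.5571 ≈ 10.557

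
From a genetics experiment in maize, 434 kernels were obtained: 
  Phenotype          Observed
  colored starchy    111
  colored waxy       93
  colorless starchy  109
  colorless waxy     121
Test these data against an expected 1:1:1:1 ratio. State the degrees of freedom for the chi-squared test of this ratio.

A goodness-of-fit test with 4 phenotype classes has df = 4 − 1 = 3.

3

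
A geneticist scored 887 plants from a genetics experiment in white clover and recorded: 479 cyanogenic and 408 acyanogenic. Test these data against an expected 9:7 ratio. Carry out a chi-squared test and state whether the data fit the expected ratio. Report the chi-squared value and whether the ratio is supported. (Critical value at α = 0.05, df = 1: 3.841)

Expected counts for N = 887 under a 9:7 ratio (total parts = 16):
  cyanogenic: 887 × 9/16 = 498.9375
  acyanogenic: 887 × 7/16 = 388.0625
χ² = Σ (O − E)² / E
  cyanogenic: (479 − 498.9375)² / 498.9375 = 0.7967
  acyanogenic: (408 − 388.0625)² / 388.0625 = 1.0243
χ² = 0.7967 + 1.0243 = 1.821
Degrees of freedom = 2 − 1 = 1; critical value at α = 0.05 is 3.841.
Since 1.821 < 3.841, we fail to reject the null hypothesis — the data are consistent with the 9:7 ratio.

1.821; consistent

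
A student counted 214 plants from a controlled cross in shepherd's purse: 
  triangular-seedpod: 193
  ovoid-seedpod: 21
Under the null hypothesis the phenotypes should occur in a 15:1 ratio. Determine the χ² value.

Expected counts for N = 214 under a 15:1 ratio (total parts = 16):
  triangular-seedpod: 214 × 15/16 = 200.625
  ovoid-seedpod: 214 × 1/16 = 13.375
χ² = Σ (O − E)² / E
  triangular-seedpod: (193 − 200.625)² / 200.625 = 0.2898
  ovoid-seedpod: (21 − 13.375)² / 13.375 = 4.3470
χ² = 0.2898 + 4.3470 = 4.6368 ≈ 4.637

4.637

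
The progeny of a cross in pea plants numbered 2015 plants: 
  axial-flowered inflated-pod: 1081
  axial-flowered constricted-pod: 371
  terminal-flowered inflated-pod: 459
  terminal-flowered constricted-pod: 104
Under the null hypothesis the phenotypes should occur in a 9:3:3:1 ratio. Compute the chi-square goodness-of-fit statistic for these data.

23.816

The 9:3:3:1 ratio has 16 parts, so with N = 2015 the expected counts are:
  axial-flowered inflated-pod: 2015 × 9/16 = 1133.4375
  axial-flowered constricted-pod: 2015 × 3/16 = 377.8125
  terminal-flowered inflated-pod: 2015 × 3/16 = 377.8125
  terminal-flowered constricted-pod: 2015 × 1/16 = 125.9375
χ² = Σ (O − E)² / E
  axial-flowered inflated-pod: (1081 − 1133.4375)² / 1133.4375 = 2.4260
  axial-flowered constricted-pod: (371 − 377.8125)² / 377.8125 = 0.1228
  terminal-flowered inflated-pod: (459 − 377.8125)² / 377.8125 = 17.4462
  terminal-flowered constricted-pod: (104 − 125.9375)² / 125.9375 = 3.8214
χ² = 2.4260 + 0.1228 + 17.4462 + 3.8214 = 23.8164 ≈ 23.816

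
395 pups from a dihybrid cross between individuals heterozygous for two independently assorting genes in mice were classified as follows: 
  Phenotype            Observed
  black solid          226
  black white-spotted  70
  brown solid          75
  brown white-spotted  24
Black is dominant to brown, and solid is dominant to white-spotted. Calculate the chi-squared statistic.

0.319

A dihybrid F₂ with independent assortment and complete dominance at both loci gives a 9:3:3:1 phenotypic ratio.
Under the 9:3:3:1 hypothesis (Σ ratio = 16, N = 395):
  black solid: 395 × 9/16 = 222.1875
  black white-spotted: 395 × 3/16 = 74.0625
  brown solid: 395 × 3/16 = 74.0625
  brown white-spotted: 395 × 1/16 = 24.6875
χ² = Σ (O − E)² / E
  black solid: (226 − 222.1875)² / 222.1875 = 0.0654
  black white-spotted: (70 − 74.0625)² / 74.0625 = 0.2228
  brown solid: (75 − 74.0625)² / 74.0625 = 0.0119
  brown white-spotted: (24 − 24.6875)² / 24.6875 = 0.0191
χ² = 0.0654 + 0.2228 + 0.0119 + 0.0191 = 0.3192 ≈ 0.319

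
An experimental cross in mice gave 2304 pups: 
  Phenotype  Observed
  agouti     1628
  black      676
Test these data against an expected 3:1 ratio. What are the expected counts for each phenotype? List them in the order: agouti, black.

1728, 576

Expected counts for N = 2304 under a 3:1 ratio (total parts = 4):
  agouti: 2304 × 3/4 = 1728
  black: 2304 × 1/4 = 576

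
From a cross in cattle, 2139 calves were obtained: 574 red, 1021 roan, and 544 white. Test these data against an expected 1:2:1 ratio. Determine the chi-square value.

Expected counts for N = 2139 under a 1:2:1 ratio (total parts = 4):
  red: 2139 × 1/4 = 534.75
  roan: 2139 × 2/4 = 1069.5
  white: 2139 × 1/4 = 534.75
χ² = Σ (O − E)² / E
  red: (574 − 534.75)² / 534.75 = 2.8809
  roan: (1021 − 1069.5)² / 1069.5 = 2.1994
  white: (544 − 534.75)² / 534.75 = 0.1600
χ² = 2.8809 + 2.1994 + 0.1600 = 5.2403 ≈ 5.240

5.240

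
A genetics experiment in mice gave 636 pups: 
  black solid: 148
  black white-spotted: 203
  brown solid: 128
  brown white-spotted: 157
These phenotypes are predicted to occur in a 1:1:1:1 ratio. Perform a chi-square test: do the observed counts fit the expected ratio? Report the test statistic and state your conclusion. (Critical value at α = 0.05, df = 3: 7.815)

19.006; not consistent

The 1:1:1:1 ratio has 4 parts, so with N = 636 the expected counts are:
  black solid: 636 × 1/4 = 159
  black white-spotted: 636 × 1/4 = 159
  brown solid: 636 × 1/4 = 159
  brown white-spotted: 636 × 1/4 = 159
χ² = Σ (O − E)² / E
  black solid: (148 − 159)² / 159 = 0.7610
  black white-spotted: (203 − 159)² / 159 = 12.1761
  brown solid: (128 − 159)² / 159 = 6.0440
  brown white-spotted: (157 − 159)² / 159 = 0.0252
χ² = 0.7610 + 12.1761 + 6.0440 + 0.0252 = 19.0063 ≈ 19.006
Degrees of freedom = 4 − 1 = 3; critical value at α = 0.05 is 7.815.
Since 19.006 > 7.815, we reject the null hypothesis — the data do not fit the 1:1:1:1 ratio.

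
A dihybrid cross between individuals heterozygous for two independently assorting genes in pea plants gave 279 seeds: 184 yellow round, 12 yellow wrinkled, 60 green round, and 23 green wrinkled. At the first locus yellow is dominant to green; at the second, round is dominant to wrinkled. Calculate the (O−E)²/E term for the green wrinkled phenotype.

A dihybrid F₂ with independent assortment and complete dominance at both loci gives a 9:3:3:1 phenotypic ratio.
Total ratio parts = 16. Expected numbers out of 279:
  yellow round: 279 × 9/16 = 156.9375
  yellow wrinkled: 279 × 3/16 = 52.3125
  green round: 279 × 3/16 = 52.3125
  green wrinkled: 279 × 1/16 = 17.4375
Contribution of green wrinkled: (23 − 17.4375)² / 17.4375 = 1.7744

1.774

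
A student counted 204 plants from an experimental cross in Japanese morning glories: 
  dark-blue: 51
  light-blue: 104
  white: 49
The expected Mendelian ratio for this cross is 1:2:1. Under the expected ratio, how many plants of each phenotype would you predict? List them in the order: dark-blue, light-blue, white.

51, 102, 51

Expected counts for N = 204 under a 1:2:1 ratio (total parts = 4):
  dark-blue: 204 × 1/4 = 51
  light-blue: 204 × 2/4 = 102
  white: 204 × 1/4 = 51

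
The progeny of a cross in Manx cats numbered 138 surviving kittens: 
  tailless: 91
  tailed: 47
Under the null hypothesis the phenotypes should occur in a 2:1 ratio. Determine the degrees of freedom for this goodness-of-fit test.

1

A goodness-of-fit test with 2 phenotype classes has df = 2 − 1 = 1.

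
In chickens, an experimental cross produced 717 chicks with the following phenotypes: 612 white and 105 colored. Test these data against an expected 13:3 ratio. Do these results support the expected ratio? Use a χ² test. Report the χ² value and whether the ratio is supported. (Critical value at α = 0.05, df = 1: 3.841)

Under the 13:3 hypothesis (Σ ratio = 16, N = 717):
  white: 717 × 13/16 = 582.5625
  colored: 717 × 3/16 = 134.4375
χ² = Σ (O − E)² / E
  white: (612 − 582.5625)² / 582.5625 = 1.4875
  colored: (105 − 134.4375)² / 134.4375 = 6.4459
χ² = 1.4875 + 6.4459 = 7.9334 ≈ 7.933
Degrees of freedom = 2 − 1 = 1; critical value at α = 0.05 is 3.841.
Since 7.933 > 3.841, we reject the null hypothesis — the data do not fit the 13:3 ratio.

7.933; not consistent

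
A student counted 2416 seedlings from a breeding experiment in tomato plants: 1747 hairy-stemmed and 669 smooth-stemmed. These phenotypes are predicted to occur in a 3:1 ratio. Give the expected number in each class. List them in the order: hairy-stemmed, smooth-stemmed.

1812, 604

Total ratio parts = 4. Expected numbers out of 2416:
  hairy-stemmed: 2416 × 3/4 = 1812
  smooth-stemmed: 2416 × 1/4 = 604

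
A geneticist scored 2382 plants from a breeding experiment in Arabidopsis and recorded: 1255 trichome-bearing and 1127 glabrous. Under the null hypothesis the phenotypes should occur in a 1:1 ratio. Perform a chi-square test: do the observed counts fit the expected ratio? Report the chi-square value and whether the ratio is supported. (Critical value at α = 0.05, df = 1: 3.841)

Expected counts for N = 2382 under a 1:1 ratio (total parts = 2):
  trichome-bearing: 2382 × 1/2 = 1191
  glabrous: 2382 × 1/2 = 1191
χ² = Σ (O − E)² / E
  trichome-bearing: (1255 − 1191)² / 1191 = 3.4391
  glabrous: (1127 − 1191)² / 1191 = 3.4391
χ² = 3.4391 + 3.4391 = 6.8782 ≈ 6.878
Degrees of freedom = 2 − 1 = 1; critical value at α = 0.05 is 3.841.
Since 6.878 > 3.841, we reject the null hypothesis — the data do not fit the 1:1 ratio.

6.878; not consistent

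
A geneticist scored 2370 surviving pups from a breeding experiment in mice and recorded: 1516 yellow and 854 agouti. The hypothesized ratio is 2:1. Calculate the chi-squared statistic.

Expected counts for N = 2370 under a 2:1 ratio (total parts = 3):
  yellow: 2370 × 2/3 = 1580
  agouti: 2370 × 1/3 = 790
χ² = Σ (O − E)² / E
  yellow: (1516 − 1580)² / 1580 = 2.5924
  agouti: (854 − 790)² / 790 = 5.1848
χ² = 2.5924 + 5.1848 = 7.7772 ≈ 7.777

7.777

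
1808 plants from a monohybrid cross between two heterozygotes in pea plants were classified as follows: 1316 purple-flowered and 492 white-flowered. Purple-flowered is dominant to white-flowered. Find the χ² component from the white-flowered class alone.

For a monohybrid cross between heterozygotes with complete dominance, the expected phenotypic ratio is 3:1.
The 3:1 ratio has 4 parts, so with N = 1808 the expected counts are:
  purple-flowered: 1808 × 3/4 = 1356
  white-flowered: 1808 × 1/4 = 452
Contribution of white-flowered: (492 − 452)² / 452 = 3.5398

3.540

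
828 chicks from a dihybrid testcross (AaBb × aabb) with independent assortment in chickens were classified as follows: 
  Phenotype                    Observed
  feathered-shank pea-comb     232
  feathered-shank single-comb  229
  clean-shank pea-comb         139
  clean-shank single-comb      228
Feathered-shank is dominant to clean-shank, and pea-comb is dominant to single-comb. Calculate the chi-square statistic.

A dihybrid testcross with independent assortment gives a 1:1:1:1 ratio.
Expected counts for N = 828 under a 1:1:1:1 ratio (total parts = 4):
  feathered-shank pea-comb: 828 × 1/4 = 207
  feathered-shank single-comb: 828 × 1/4 = 207
  clean-shank pea-comb: 828 × 1/4 = 207
  clean-shank single-comb: 828 × 1/4 = 207
χ² = Σ (O − E)² / E
  feathered-shank pea-comb: (232 − 207)² / 207 = 3.0193
  feathered-shank single-comb: (229 − 207)² / 207 = 2.3382
  clean-shank pea-comb: (139 − 207)² / 207 = 22.3382
  clean-shank single-comb: (228 − 207)² / 207 = 2.1304
χ² = 3.0193 + 2.3382 + 22.3382 + 2.1304 = 29.8261 ≈ 29.826

29.826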